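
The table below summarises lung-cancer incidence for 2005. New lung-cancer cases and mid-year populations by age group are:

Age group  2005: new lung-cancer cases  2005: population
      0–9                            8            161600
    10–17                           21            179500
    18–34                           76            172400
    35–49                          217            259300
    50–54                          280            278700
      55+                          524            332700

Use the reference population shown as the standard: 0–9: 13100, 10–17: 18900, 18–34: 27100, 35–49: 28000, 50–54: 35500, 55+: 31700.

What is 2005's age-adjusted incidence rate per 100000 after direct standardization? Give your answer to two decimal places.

80.25

Age-specific rates per 100000 for 2005: 4.95, 11.70, 44.08, 83.69, 100.47, 157.50.
Standard total = 154300; weights = 0.0849, 0.1225, 0.1756, 0.1815, 0.2301, 0.2054.
Standardized rate: 0.0849×4.95 + 0.1225×11.70 + 0.1756×44.08 + 0.1815×83.69 + 0.2301×100.47 + 0.2054×157.50 = 80.2537 per 100000.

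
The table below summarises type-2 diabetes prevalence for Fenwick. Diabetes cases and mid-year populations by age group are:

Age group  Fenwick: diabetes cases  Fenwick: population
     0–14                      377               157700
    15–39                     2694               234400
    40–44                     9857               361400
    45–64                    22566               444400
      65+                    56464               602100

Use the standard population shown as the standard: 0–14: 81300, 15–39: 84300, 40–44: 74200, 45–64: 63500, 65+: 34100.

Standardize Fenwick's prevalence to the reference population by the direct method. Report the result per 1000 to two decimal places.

Age-specific rates per 1000 for Fenwick: 2.391, 11.493, 27.274, 50.779, 93.778.
Standard total = 337400; weights = 0.2410, 0.2499, 0.2199, 0.1882, 0.1011.
Standardized rate: 0.2410×2.391 + 0.2499×11.493 + 0.2199×27.274 + 0.1882×50.779 + 0.1011×93.778 = 28.4804 per 1000.

28.48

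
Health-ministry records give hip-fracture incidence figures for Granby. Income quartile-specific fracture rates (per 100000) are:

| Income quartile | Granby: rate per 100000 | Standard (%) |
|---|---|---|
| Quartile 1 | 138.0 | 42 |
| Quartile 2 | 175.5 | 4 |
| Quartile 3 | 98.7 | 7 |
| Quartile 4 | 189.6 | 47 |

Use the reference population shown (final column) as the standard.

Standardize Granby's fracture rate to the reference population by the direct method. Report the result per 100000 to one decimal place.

161.0

Standard weights: 0.42, 0.04, 0.07, 0.47.
Standardized rate: 0.4200×138.0 + 0.0400×175.5 + 0.0700×98.7 + 0.4700×189.6 = 161.0010 per 100000.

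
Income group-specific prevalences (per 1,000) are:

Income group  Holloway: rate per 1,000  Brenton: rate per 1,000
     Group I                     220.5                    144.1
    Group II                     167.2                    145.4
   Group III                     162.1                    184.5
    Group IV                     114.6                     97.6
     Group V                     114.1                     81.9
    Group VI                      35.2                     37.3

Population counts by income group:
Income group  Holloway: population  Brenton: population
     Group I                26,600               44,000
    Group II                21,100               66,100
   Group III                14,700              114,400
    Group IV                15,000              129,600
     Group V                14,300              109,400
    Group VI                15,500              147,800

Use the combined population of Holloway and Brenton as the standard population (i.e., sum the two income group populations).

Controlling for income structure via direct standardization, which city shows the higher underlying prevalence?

Holloway

Combined standard total = 718,500; weights = 0.0983, 0.1214, 0.1797, 0.2013, 0.1722, 0.2273.
Holloway: 0.0983×220.5 + 0.1214×167.2 + 0.1797×162.1 + 0.2013×114.6 + 0.1722×114.1 + 0.2273×35.2 = 121.7923 per 1,000.
Brenton: 0.0983×144.1 + 0.1214×145.4 + 0.1797×184.5 + 0.2013×97.6 + 0.1722×81.9 + 0.2273×37.3 = 107.1766 per 1,000.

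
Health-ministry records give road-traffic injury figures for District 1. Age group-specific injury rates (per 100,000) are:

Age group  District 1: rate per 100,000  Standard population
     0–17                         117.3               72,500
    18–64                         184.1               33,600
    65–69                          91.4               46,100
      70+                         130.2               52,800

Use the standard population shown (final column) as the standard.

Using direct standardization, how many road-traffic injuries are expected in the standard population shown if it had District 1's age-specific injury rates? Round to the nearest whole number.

258

Expected road-traffic injuries = Σ (standard pop × age-specific rate ÷ 100,000)
= 72,500×117.3/100,000 + 33,600×184.1/100,000 + 46,100×91.4/100,000 + 52,800×130.2/100,000
= 85.04 + 61.86 + 42.14 + 68.75 = 257.78.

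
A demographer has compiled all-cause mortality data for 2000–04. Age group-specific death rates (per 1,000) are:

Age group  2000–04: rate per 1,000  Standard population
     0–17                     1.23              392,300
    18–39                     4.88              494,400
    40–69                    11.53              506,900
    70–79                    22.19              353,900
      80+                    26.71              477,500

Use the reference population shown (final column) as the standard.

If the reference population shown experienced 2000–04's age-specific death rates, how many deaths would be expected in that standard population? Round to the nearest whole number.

29347

Expected deaths = Σ (standard pop × age-specific rate ÷ 1,000)
= 392,300×1.23/1,000 + 494,400×4.88/1,000 + 506,900×11.53/1,000 + 353,900×22.19/1,000 + 477,500×26.71/1,000
= 482.53 + 2412.67 + 5844.56 + 7853.04 + 12754.02 = 29346.82.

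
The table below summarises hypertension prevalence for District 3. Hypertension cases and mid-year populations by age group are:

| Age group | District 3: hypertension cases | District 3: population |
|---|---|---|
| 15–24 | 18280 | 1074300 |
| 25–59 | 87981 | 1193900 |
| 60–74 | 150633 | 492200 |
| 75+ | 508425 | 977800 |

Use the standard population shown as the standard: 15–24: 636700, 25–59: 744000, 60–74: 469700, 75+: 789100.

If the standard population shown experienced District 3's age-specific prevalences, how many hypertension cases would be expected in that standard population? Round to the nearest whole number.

Age-specific rates per 1000 for District 3: 17.016, 73.692, 306.040, 519.968.
Expected hypertension cases = Σ (standard pop × age-specific rate ÷ 1000)
= 636700×17.016/1000 + 744000×73.692/1000 + 469700×306.040/1000 + 789100×519.968/1000
= 10833.92 + 54826.92 + 143747.09 + 410306.98 = 619714.92.

619715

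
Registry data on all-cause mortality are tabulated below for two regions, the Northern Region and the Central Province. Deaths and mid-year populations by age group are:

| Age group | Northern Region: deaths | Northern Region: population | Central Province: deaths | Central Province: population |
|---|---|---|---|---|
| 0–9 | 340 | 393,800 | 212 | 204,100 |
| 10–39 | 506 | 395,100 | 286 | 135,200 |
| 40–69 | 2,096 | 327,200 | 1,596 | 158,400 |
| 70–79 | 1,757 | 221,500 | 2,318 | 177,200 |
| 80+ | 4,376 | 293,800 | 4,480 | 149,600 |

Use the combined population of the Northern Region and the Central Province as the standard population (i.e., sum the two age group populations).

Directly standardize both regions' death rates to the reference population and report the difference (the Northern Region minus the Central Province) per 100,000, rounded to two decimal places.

Age-specific rates per 100,000 for the Northern Region: 86.34, 128.07, 640.59, 793.23, 1489.45.
For the Central Province: 103.87, 211.54, 1007.58, 1308.13, 2994.65.
Combined standard total = 2,455,900; weights = 0.2435, 0.2159, 0.1977, 0.1623, 0.1805.
The Northern Region: 0.2435×86.34 + 0.2159×128.07 + 0.1977×640.59 + 0.1623×793.23 + 0.1805×1489.45 = 573.0229 per 100,000.
The Central Province: 0.2435×103.87 + 0.2159×211.54 + 0.1977×1007.58 + 0.1623×1308.13 + 0.1805×2994.65 = 1023.2260 per 100,000.
Difference = 573.0229 − 1023.2260 = -450.2031.

-450.20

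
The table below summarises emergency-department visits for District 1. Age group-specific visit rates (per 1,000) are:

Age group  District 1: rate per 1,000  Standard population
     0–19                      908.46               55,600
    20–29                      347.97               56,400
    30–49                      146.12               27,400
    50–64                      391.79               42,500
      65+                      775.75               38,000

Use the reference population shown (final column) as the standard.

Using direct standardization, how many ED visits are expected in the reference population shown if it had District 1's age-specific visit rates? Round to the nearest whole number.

Expected ED visits = Σ (standard pop × age-specific rate ÷ 1,000)
= 55,600×908.46/1,000 + 56,400×347.97/1,000 + 27,400×146.12/1,000 + 42,500×391.79/1,000 + 38,000×775.75/1,000
= 50510.38 + 19625.51 + 4003.69 + 16651.08 + 29478.50 = 120269.15.

120269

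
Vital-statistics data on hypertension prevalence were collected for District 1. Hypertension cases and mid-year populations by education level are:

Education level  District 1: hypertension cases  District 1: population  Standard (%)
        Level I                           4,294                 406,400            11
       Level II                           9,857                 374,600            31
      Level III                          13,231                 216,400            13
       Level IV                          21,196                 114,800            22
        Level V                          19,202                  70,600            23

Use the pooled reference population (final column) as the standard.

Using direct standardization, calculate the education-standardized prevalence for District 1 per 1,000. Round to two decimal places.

Education-specific rates per 1,000 for District 1: 10.566, 26.313, 61.141, 184.634, 271.983.
Standard weights: 0.11, 0.31, 0.13, 0.22, 0.23.
Standardized rate: 0.1100×10.566 + 0.3100×26.313 + 0.1300×61.141 + 0.2200×184.634 + 0.2300×271.983 = 120.4434 per 1,000.

120.44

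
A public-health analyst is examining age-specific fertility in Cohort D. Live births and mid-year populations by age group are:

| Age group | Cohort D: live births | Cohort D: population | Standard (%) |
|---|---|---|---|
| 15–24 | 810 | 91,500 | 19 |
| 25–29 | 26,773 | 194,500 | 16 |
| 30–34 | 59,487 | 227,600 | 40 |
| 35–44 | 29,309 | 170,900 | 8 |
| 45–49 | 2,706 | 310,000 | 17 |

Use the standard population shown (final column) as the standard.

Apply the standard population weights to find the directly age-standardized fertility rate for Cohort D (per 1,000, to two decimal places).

Age-specific rates per 1,000 for Cohort D: 8.852, 137.650, 261.366, 171.498, 8.729.
Standard weights: 0.19, 0.16, 0.40, 0.08, 0.17.
Standardized rate: 0.1900×8.852 + 0.1600×137.650 + 0.4000×261.366 + 0.0800×171.498 + 0.1700×8.729 = 143.4564 per 1,000.

143.46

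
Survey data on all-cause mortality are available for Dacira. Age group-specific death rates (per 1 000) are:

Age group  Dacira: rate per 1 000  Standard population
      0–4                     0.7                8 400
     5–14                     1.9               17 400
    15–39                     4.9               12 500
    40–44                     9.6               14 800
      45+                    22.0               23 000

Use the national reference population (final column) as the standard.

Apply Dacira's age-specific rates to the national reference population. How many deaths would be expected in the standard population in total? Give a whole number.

Expected deaths = Σ (standard pop × age-specific rate ÷ 1 000)
= 8 400×0.7/1 000 + 17 400×1.9/1 000 + 12 500×4.9/1 000 + 14 800×9.6/1 000 + 23 000×22.0/1 000
= 5.88 + 33.06 + 61.25 + 142.08 + 506.00 = 748.27.

748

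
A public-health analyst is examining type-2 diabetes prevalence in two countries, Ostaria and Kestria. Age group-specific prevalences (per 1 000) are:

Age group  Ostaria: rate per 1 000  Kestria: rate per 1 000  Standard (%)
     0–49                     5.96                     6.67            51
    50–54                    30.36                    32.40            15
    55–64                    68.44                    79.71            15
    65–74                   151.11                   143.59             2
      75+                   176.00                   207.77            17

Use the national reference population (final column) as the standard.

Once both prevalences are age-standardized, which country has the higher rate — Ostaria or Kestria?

Kestria

Standard weights: 0.51, 0.15, 0.15, 0.02, 0.17.
Ostaria: 0.5100×5.96 + 0.1500×30.36 + 0.1500×68.44 + 0.0200×151.11 + 0.1700×176.00 = 50.8018 per 1 000.
Kestria: 0.5100×6.67 + 0.1500×32.40 + 0.1500×79.71 + 0.0200×143.59 + 0.1700×207.77 = 58.4109 per 1 000.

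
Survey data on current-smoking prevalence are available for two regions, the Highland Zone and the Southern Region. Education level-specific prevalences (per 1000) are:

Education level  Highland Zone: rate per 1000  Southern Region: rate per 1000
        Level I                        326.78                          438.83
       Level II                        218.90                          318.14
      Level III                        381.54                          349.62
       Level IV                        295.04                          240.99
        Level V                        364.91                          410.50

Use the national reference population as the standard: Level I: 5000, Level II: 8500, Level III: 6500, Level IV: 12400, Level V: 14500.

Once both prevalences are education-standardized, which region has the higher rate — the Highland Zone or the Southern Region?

Southern Region

Standard total = 46900; weights = 0.1066, 0.1812, 0.1386, 0.2644, 0.3092.
The Highland Zone: 0.1066×326.78 + 0.1812×218.90 + 0.1386×381.54 + 0.2644×295.04 + 0.3092×364.91 = 318.2143 per 1000.
The Southern Region: 0.1066×438.83 + 0.1812×318.14 + 0.1386×349.62 + 0.2644×240.99 + 0.3092×410.50 = 343.5266 per 1000.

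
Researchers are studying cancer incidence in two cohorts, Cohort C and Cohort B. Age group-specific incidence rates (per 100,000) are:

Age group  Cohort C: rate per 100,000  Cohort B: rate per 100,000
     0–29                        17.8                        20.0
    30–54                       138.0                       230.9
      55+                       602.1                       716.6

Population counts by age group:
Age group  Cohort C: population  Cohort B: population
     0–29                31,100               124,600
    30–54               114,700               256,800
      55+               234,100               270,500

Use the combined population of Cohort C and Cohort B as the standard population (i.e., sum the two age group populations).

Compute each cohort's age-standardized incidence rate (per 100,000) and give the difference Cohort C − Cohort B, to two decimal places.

Combined standard total = 1,031,800; weights = 0.1509, 0.3601, 0.4890.
Cohort C: 0.1509×17.8 + 0.3601×138.0 + 0.4890×602.1 = 346.8290 per 100,000.
Cohort B: 0.1509×20.0 + 0.3601×230.9 + 0.4890×716.6 = 436.6057 per 100,000.
Difference = 346.8290 − 436.6057 = -89.7767.

-89.78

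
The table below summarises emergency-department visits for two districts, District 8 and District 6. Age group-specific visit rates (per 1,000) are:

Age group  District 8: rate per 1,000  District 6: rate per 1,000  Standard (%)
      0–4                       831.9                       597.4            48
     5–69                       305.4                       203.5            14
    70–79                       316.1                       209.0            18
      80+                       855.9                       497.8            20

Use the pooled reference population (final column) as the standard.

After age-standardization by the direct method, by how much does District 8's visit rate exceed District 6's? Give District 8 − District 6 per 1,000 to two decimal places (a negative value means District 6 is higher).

217.72

Standard weights: 0.48, 0.14, 0.18, 0.20.
District 8: 0.4800×831.9 + 0.1400×305.4 + 0.1800×316.1 + 0.2000×855.9 = 670.1460 per 1,000.
District 6: 0.4800×597.4 + 0.1400×203.5 + 0.1800×209.0 + 0.2000×497.8 = 452.4220 per 1,000.
Difference = 670.1460 − 452.4220 = 217.7240.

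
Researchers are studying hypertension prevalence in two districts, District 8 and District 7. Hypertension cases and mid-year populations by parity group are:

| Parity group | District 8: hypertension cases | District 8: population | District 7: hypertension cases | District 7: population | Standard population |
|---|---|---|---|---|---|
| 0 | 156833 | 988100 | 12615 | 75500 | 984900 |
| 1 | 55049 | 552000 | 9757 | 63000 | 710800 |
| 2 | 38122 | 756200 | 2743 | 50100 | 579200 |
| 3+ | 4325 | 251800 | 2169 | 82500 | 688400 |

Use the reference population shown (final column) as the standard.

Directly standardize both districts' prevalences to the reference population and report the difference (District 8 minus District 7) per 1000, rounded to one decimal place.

-19.0

Parity-specific rates per 1000 for District 8: 158.722, 99.726, 50.413, 17.176.
For District 7: 167.086, 154.873, 54.750, 26.291.
Standard total = 2963300; weights = 0.3324, 0.2399, 0.1955, 0.2323.
District 8: 0.3324×158.722 + 0.2399×99.726 + 0.1955×50.413 + 0.2323×17.176 = 90.5186 per 1000.
District 7: 0.3324×167.086 + 0.2399×154.873 + 0.1955×54.750 + 0.2323×26.291 = 109.4918 per 1000.
Difference = 90.5186 − 109.4918 = -18.9732.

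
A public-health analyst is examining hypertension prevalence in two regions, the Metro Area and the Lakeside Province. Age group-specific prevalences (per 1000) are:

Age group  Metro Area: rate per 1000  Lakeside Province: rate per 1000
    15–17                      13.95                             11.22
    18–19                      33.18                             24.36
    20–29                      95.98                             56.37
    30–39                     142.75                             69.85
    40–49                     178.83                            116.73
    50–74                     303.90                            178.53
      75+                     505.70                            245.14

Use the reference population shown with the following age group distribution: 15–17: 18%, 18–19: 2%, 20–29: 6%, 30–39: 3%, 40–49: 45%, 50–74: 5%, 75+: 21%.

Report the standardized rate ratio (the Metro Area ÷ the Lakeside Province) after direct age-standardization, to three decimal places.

Standard weights: 0.18, 0.02, 0.06, 0.03, 0.45, 0.05, 0.21.
The Metro Area: 0.1800×13.95 + 0.0200×33.18 + 0.0600×95.98 + 0.0300×142.75 + 0.4500×178.83 + 0.0500×303.90 + 0.2100×505.70 = 215.0814 per 1000.
The Lakeside Province: 0.1800×11.22 + 0.0200×24.36 + 0.0600×56.37 + 0.0300×69.85 + 0.4500×116.73 + 0.0500×178.53 + 0.2100×245.14 = 120.9189 per 1000.
Ratio = 215.0814 ÷ 120.9189 = 1.77872.

1.779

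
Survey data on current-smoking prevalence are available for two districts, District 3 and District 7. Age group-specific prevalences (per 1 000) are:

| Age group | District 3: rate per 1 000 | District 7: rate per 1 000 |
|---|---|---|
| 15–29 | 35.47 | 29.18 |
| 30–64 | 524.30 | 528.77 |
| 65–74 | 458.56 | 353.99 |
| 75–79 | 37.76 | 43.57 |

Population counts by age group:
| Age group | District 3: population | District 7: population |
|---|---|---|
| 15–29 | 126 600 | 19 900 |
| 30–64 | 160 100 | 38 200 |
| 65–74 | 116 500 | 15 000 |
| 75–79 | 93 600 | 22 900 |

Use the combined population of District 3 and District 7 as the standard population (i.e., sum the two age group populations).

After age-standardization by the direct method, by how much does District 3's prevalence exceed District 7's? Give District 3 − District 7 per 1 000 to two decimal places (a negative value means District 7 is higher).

22.11

Combined standard total = 592 800; weights = 0.2471, 0.3345, 0.2218, 0.1965.
District 3: 0.2471×35.47 + 0.3345×524.30 + 0.2218×458.56 + 0.1965×37.76 = 293.2941 per 1 000.
District 7: 0.2471×29.18 + 0.3345×528.77 + 0.2218×353.99 + 0.1965×43.57 = 271.1801 per 1 000.
Difference = 293.2941 − 271.1801 = 22.1140.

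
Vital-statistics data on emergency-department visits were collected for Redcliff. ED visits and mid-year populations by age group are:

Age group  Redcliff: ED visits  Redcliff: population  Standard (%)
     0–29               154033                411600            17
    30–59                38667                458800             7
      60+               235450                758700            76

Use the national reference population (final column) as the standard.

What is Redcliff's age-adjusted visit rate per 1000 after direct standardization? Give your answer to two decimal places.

Age-specific rates per 1000 for Redcliff: 374.230, 84.279, 310.333.
Standard weights: 0.17, 0.07, 0.76.
Standardized rate: 0.1700×374.230 + 0.0700×84.279 + 0.7600×310.333 = 305.3720 per 1000.

305.37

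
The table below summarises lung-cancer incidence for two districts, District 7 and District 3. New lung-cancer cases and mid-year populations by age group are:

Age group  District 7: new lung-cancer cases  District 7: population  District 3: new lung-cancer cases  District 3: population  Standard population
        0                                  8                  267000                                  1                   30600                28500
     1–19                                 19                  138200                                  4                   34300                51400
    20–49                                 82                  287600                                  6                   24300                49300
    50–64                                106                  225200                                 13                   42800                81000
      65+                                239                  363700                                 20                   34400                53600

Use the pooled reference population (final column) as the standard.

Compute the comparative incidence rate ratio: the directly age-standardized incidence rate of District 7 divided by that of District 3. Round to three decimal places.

1.273

Age-specific rates per 100000 for District 7: 3.00, 13.75, 28.51, 47.07, 65.71.
For District 3: 3.27, 11.66, 24.69, 30.37, 58.14.
Standard total = 263800; weights = 0.1080, 0.1948, 0.1869, 0.3071, 0.2032.
District 7: 0.1080×3.00 + 0.1948×13.75 + 0.1869×28.51 + 0.3071×47.07 + 0.2032×65.71 = 36.1355 per 100000.
District 3: 0.1080×3.27 + 0.1948×11.66 + 0.1869×24.69 + 0.3071×30.37 + 0.2032×58.14 = 28.3791 per 100000.
Ratio = 36.1355 ÷ 28.3791 = 1.27331.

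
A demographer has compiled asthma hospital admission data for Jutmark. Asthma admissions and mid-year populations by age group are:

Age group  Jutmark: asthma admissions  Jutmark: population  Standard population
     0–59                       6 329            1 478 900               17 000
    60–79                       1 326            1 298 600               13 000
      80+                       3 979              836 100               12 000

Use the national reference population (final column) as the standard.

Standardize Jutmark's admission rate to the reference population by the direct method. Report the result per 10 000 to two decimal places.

34.08

Age-specific rates per 10 000 for Jutmark: 42.80, 10.21, 47.59.
Standard total = 42 000; weights = 0.4048, 0.3095, 0.2857.
Standardized rate: 0.4048×42.80 + 0.3095×10.21 + 0.2857×47.59 = 34.0796 per 10 000.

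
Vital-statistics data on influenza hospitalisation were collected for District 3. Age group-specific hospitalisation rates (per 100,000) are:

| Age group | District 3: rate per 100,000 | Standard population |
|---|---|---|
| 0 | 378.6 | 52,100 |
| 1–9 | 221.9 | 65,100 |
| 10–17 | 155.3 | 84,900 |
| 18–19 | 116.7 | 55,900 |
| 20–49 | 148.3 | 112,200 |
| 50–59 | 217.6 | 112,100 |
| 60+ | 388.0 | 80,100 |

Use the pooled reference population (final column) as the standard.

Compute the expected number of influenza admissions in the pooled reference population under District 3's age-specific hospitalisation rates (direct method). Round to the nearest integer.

Expected influenza admissions = Σ (standard pop × age-specific rate ÷ 100,000)
= 52,100×378.6/100,000 + 65,100×221.9/100,000 + 84,900×155.3/100,000 + 55,900×116.7/100,000 + 112,200×148.3/100,000 + 112,100×217.6/100,000 + 80,100×388.0/100,000
= 197.25 + 144.46 + 131.85 + 65.24 + 166.39 + 243.93 + 310.79 = 1259.90.

1260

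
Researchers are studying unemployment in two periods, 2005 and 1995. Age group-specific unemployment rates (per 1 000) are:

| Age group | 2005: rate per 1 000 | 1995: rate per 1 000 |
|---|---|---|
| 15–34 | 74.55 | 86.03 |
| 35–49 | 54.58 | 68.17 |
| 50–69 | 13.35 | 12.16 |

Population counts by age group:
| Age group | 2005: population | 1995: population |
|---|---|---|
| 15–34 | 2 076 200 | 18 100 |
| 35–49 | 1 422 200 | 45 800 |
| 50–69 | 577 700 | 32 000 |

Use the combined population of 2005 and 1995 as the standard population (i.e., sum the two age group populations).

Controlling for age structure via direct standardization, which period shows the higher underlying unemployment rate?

1995

Combined standard total = 4 172 000; weights = 0.5020, 0.3519, 0.1461.
2005: 0.5020×74.55 + 0.3519×54.58 + 0.1461×13.35 = 58.5793 per 1 000.
1995: 0.5020×86.03 + 0.3519×68.17 + 0.1461×12.16 = 68.9502 per 1 000.
The crude rates (58.91 vs 52.85) would put 2005 higher, but that reflects its age composition; once standardized to a common age structure, 1995 has the higher underlying rate.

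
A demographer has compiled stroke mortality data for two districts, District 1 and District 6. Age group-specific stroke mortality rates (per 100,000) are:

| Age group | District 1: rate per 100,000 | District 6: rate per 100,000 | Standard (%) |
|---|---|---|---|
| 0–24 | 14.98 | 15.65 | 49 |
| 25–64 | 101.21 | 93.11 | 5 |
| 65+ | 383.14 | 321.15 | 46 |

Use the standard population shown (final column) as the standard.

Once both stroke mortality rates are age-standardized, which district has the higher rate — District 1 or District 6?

Standard weights: 0.49, 0.05, 0.46.
District 1: 0.4900×14.98 + 0.0500×101.21 + 0.4600×383.14 = 188.6451 per 100,000.
District 6: 0.4900×15.65 + 0.0500×93.11 + 0.4600×321.15 = 160.0530 per 100,000.

District 1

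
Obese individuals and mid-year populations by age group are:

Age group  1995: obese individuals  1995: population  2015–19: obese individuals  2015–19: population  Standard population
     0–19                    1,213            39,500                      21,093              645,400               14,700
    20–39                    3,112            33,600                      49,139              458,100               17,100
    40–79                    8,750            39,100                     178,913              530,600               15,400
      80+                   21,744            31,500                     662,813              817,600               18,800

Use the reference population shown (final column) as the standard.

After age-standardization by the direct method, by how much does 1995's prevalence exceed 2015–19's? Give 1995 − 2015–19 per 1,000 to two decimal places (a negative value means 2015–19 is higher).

Age-specific rates per 1,000 for 1995: 30.709, 92.619, 223.785, 690.286.
For 2015–19: 32.682, 107.267, 337.190, 810.681.
Standard total = 66,000; weights = 0.2227, 0.2591, 0.2333, 0.2848.
1995: 0.2227×30.709 + 0.2591×92.619 + 0.2333×223.785 + 0.2848×690.286 = 279.6798 per 1,000.
2015–19: 0.2227×32.682 + 0.2591×107.267 + 0.2333×337.190 + 0.2848×810.681 = 344.6701 per 1,000.
Difference = 279.6798 − 344.6701 = -64.9902.

-64.99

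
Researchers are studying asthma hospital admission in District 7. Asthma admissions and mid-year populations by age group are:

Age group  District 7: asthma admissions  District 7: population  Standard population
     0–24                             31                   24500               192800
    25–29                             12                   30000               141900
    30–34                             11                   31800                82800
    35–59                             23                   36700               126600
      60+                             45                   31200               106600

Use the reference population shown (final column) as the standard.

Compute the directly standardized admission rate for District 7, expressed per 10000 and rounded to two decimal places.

Age-specific rates per 10000 for District 7: 12.65, 4.00, 3.46, 6.27, 14.42.
Standard total = 650700; weights = 0.2963, 0.2181, 0.1272, 0.1946, 0.1638.
Standardized rate: 0.2963×12.65 + 0.2181×4.00 + 0.1272×3.46 + 0.1946×6.27 + 0.1638×14.42 = 8.6437 per 10000.

8.64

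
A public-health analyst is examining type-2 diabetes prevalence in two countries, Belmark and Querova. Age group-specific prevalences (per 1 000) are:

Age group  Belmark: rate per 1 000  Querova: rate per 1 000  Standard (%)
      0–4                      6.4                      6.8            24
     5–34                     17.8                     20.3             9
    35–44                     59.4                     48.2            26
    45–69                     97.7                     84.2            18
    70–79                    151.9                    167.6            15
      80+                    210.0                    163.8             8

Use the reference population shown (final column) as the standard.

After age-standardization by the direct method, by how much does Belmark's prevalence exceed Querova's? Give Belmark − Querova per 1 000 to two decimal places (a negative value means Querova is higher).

6.36

Standard weights: 0.24, 0.09, 0.26, 0.18, 0.15, 0.08.
Belmark: 0.2400×6.4 + 0.0900×17.8 + 0.2600×59.4 + 0.1800×97.7 + 0.1500×151.9 + 0.0800×210.0 = 75.7530 per 1 000.
Querova: 0.2400×6.8 + 0.0900×20.3 + 0.2600×48.2 + 0.1800×84.2 + 0.1500×167.6 + 0.0800×163.8 = 69.3910 per 1 000.
Difference = 75.7530 − 69.3910 = 6.3620.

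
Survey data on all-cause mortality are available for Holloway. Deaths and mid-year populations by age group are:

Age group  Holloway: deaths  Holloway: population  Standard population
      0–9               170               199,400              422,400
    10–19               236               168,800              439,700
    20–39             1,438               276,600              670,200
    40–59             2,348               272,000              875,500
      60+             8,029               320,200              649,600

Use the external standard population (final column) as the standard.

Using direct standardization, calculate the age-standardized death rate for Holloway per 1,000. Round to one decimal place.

Age-specific rates per 1,000 for Holloway: 0.853, 1.398, 5.199, 8.632, 25.075.
Standard total = 3,057,400; weights = 0.1382, 0.1438, 0.2192, 0.2864, 0.2125.
Standardized rate: 0.1382×0.853 + 0.1438×1.398 + 0.2192×5.199 + 0.2864×8.632 + 0.2125×25.075 = 9.2580 per 1,000.

9.3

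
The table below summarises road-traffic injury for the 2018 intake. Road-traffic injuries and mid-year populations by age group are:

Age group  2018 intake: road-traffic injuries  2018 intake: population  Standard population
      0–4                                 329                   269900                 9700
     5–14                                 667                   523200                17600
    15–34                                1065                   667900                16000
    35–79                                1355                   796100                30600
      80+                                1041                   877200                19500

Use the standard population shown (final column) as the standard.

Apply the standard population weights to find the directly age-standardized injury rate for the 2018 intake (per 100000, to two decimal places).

144.54

Age-specific rates per 100000 for the 2018 intake: 121.90, 127.48, 159.46, 170.20, 118.67.
Standard total = 93400; weights = 0.1039, 0.1884, 0.1713, 0.3276, 0.2088.
Standardized rate: 0.1039×121.90 + 0.1884×127.48 + 0.1713×159.46 + 0.3276×170.20 + 0.2088×118.67 = 144.5375 per 100000.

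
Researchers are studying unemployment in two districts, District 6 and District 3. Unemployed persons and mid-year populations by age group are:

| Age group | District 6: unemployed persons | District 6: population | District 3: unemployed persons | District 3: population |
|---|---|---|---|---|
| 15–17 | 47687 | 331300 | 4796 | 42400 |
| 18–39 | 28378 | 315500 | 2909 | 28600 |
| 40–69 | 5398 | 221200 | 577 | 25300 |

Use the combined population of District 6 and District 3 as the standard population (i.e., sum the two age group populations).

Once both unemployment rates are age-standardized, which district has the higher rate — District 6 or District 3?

District 6

Age-specific rates per 1000 for District 6: 143.939, 89.946, 24.403.
For District 3: 113.113, 101.713, 22.806.
Combined standard total = 964300; weights = 0.3875, 0.3568, 0.2556.
District 6: 0.3875×143.939 + 0.3568×89.946 + 0.2556×24.403 = 94.1158 per 1000.
District 3: 0.3875×113.113 + 0.3568×101.713 + 0.2556×22.806 = 85.9605 per 1000.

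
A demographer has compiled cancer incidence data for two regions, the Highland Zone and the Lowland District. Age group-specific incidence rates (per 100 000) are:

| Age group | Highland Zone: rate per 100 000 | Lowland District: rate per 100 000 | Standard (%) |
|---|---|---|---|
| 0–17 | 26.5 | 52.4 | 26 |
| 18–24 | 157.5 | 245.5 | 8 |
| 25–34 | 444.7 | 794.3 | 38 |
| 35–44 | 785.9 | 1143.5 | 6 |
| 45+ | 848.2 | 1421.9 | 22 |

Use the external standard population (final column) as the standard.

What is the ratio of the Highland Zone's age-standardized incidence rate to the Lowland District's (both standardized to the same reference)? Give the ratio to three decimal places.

0.589

Standard weights: 0.26, 0.08, 0.38, 0.06, 0.22.
The Highland Zone: 0.2600×26.5 + 0.0800×157.5 + 0.3800×444.7 + 0.0600×785.9 + 0.2200×848.2 = 422.2340 per 100 000.
The Lowland District: 0.2600×52.4 + 0.0800×245.5 + 0.3800×794.3 + 0.0600×1143.5 + 0.2200×1421.9 = 716.5260 per 100 000.
Ratio = 422.2340 ÷ 716.5260 = 0.58928.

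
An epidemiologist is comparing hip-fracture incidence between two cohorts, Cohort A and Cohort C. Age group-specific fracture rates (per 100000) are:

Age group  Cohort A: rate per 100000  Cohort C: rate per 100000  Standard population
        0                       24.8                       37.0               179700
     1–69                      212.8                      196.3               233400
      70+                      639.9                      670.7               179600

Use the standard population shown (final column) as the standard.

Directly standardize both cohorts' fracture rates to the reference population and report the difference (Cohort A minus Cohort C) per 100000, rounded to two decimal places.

Standard total = 592700; weights = 0.3032, 0.3938, 0.3030.
Cohort A: 0.3032×24.8 + 0.3938×212.8 + 0.3030×639.9 = 285.2204 per 100000.
Cohort C: 0.3032×37.0 + 0.3938×196.3 + 0.3030×670.7 = 291.7547 per 100000.
Difference = 285.2204 − 291.7547 = -6.5344.

-6.53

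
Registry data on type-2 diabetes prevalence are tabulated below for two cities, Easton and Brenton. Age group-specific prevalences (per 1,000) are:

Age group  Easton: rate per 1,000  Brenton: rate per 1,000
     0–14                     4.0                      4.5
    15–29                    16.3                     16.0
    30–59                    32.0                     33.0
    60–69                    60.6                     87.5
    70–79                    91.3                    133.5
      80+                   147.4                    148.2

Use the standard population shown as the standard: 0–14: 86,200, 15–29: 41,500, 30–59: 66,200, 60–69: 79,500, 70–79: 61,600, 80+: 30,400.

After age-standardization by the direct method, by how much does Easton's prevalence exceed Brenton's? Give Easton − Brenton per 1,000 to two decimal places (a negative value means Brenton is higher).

-13.30

Standard total = 365,400; weights = 0.2359, 0.1136, 0.1812, 0.2176, 0.1686, 0.0832.
Easton: 0.2359×4.0 + 0.1136×16.3 + 0.1812×32.0 + 0.2176×60.6 + 0.1686×91.3 + 0.0832×147.4 = 49.4318 per 1,000.
Brenton: 0.2359×4.5 + 0.1136×16.0 + 0.1812×33.0 + 0.2176×87.5 + 0.1686×133.5 + 0.0832×148.2 = 62.7302 per 1,000.
Difference = 49.4318 − 62.7302 = -13.2984.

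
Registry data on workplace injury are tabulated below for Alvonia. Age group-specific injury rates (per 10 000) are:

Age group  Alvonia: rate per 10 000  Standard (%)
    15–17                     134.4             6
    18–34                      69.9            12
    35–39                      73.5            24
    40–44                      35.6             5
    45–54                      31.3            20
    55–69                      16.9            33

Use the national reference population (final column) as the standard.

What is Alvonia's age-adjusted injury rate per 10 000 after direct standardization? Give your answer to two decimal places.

Standard weights: 0.06, 0.12, 0.24, 0.05, 0.20, 0.33.
Standardized rate: 0.0600×134.4 + 0.1200×69.9 + 0.2400×73.5 + 0.0500×35.6 + 0.2000×31.3 + 0.3300×16.9 = 47.7090 per 10 000.

47.71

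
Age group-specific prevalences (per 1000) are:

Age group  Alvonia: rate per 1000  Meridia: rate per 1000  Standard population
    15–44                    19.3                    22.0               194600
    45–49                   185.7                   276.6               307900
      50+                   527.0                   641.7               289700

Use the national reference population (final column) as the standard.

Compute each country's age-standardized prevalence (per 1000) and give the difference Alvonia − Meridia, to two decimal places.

Standard total = 792200; weights = 0.2456, 0.3887, 0.3657.
Alvonia: 0.2456×19.3 + 0.3887×185.7 + 0.3657×527.0 = 269.6348 per 1000.
Meridia: 0.2456×22.0 + 0.3887×276.6 + 0.3657×641.7 = 347.5724 per 1000.
Difference = 269.6348 − 347.5724 = -77.9375.

-77.94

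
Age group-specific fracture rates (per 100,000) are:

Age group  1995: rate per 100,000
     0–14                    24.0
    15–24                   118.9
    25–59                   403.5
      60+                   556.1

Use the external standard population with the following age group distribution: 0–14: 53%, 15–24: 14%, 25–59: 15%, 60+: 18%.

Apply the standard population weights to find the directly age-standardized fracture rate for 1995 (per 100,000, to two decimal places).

189.99

Standard weights: 0.53, 0.14, 0.15, 0.18.
Standardized rate: 0.5300×24.0 + 0.1400×118.9 + 0.1500×403.5 + 0.1800×556.1 = 189.9890 per 100,000.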